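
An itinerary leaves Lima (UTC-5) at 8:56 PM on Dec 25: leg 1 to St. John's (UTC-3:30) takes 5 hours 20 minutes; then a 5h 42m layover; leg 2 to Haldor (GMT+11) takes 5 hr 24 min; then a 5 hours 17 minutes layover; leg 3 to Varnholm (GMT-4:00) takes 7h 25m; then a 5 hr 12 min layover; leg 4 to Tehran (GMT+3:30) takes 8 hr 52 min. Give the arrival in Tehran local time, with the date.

Convert departure to UTC: 8:56 PM + 5:00 = 1:56 AM UTC on Dec 26.
Add 5 hours and 20 minutes leg 1 → 7:16 AM UTC.
Add 5 hours 42 minutes layover in St. John's → 12:58 PM UTC.
Add 5 hours and 24 minutes leg 2 → 6:22 PM UTC.
Add 5 hours and 17 minutes layover in Haldor → 11:39 PM UTC.
Add 7 hours 25 minutes leg 3 → 7:04 AM UTC (Dec 27).
Add 5 hours 12 minutes layover in Varnholm → 12:16 PM UTC.
Add 8 hours 52 minutes leg 4 → 9:08 PM UTC.
Tehran is UTC+3:30, so local arrival = 9:08 PM + 3:30 = 12:38 AM on Dec 28.

12:38 AM on December 28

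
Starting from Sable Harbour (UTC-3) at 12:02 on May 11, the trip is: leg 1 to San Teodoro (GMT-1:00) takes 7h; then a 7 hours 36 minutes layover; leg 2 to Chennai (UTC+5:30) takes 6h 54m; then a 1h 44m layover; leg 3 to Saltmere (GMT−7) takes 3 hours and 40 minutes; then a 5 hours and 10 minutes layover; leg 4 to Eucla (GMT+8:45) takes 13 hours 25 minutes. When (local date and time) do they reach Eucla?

21:16 on May 13

Convert departure to UTC: 12:02 + 3:00 = 15:02 UTC on May 11.
Add 7 hours leg 1 → 22:02 UTC.
Add 7 hours 36 minutes layover in San Teodoro → 05:38 UTC (May 12).
Add 6 hours 54 minutes leg 2 → 12:32 UTC.
Add 1 hour 44 minutes layover in Chennai → 14:16 UTC.
Add 3 hours and 40 minutes leg 3 → 17:56 UTC.
Add 5 hours and 10 minutes layover in Saltmere → 23:06 UTC.
Add 13 hours 25 minutes leg 4 → 12:31 UTC (May 13).
Eucla is UTC+8:45, so local arrival = 12:31 + 8:45 = 21:16 on May 13.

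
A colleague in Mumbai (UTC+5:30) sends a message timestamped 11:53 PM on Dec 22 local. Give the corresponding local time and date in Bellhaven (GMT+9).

In UTC: 11:53 PM − 5:30 = 6:23 PM on Dec 22.
Bellhaven is UTC+9:00: 6:23 PM + 9:00 = 3:23 AM on Dec 23.

3:23 AM on Dec 23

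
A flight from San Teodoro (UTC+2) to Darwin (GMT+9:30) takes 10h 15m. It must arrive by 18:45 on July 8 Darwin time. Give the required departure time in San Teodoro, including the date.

01:00 on Jul 8

Target arrival in UTC: 18:45 − 9:30 = 09:15 on Jul 8.
Subtract 10 hours and 15 minutes → departure 23:00 UTC on Jul 7.
San Teodoro is UTC+2:00: 23:00 + 2:00 = 01:00 on Jul 8.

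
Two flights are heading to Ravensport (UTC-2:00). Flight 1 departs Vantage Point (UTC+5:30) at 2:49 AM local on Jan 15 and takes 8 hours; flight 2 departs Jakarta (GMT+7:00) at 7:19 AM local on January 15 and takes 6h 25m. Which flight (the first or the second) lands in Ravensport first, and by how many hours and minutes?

the first, by 1 hour 25 minutes

Flight 1 in UTC: 2:49 AM − 5:30 = 9:19 PM on Jan 14.
+8 hours → arrive 5:19 AM UTC on Jan 15.
Flight 2 in UTC: 7:19 AM − 7:00 = 12:19 AM on Jan 15.
+6 hours and 25 minutes → arrive 6:44 AM UTC on Jan 15.
Flight 1 lands earlier by 1 hour 25 minutes.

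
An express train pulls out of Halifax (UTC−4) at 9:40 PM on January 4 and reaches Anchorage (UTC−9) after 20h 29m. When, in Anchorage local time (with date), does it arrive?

Anchorage is 5:00 behind Halifax.
After 20 hours 29 minutes it is 6:09 PM (Jan 5) in Halifax.
Shift by the zone difference: 6:09 PM − 5:00 = 1:09 PM on Jan 5 in Anchorage.

1:09 PM on Jan 5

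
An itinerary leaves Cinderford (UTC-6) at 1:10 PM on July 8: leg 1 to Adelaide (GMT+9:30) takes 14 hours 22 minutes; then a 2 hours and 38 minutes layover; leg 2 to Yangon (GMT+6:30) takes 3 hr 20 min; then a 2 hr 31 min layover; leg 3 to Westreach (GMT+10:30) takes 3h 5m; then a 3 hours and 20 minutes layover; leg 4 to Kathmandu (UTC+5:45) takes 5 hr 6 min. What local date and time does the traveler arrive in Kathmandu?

11:17 AM on July 10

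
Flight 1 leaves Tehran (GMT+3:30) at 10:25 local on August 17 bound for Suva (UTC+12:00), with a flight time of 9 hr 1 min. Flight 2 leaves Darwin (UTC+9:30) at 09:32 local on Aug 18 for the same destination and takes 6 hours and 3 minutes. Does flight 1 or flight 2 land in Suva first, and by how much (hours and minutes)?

the first, by 14 hours 9 minutes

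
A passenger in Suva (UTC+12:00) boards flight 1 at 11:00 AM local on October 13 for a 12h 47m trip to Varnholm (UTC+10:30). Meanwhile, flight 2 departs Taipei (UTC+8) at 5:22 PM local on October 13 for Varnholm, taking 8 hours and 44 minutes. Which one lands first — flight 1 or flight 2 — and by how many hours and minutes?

the first, by 6 hours 19 minutes

Flight 1 in UTC: 11:00 AM − 12:00 = 11:00 PM on Oct 12.
+12 hours 47 minutes → arrive 11:47 AM UTC on Oct 13.
Flight 2 in UTC: 5:22 PM − 8:00 = 9:22 AM on Oct 13.
+8 hours and 44 minutes → arrive 6:06 PM UTC on Oct 13.
Flight 1 lands earlier by 6 hours 19 minutes.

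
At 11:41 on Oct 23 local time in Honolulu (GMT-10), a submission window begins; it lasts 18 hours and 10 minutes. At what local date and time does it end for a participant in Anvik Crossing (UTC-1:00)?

14:51 on October 24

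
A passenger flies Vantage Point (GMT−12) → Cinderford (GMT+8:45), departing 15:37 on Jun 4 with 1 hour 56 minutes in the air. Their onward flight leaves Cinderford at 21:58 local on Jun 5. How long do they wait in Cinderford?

Convert departure to UTC: 15:37 + 12:00 = 03:37 UTC on Jun 5.
Add 1 hour and 56 minutes flight time → 05:33 UTC.
Cinderford is UTC+8:45, so local arrival = 05:33 + 8:45 = 14:18 on Jun 5.
Layover = 21:58 − 14:18 = 7 hours 40 minutes.

7 hours 40 minutes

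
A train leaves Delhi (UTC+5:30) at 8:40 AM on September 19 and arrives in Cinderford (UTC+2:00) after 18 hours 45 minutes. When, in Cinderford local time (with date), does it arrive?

Cinderford is 3:30 behind Delhi.
After 18 hours and 45 minutes it is 3:25 AM (Sep 20) in Delhi.
Shift by the zone difference: 3:25 AM − 3:30 = 11:55 PM on Sep 19 in Cinderford.

11:55 PM on September 19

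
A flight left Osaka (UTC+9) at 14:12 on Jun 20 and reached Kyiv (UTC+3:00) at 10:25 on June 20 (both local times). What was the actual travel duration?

2 hours 13 minutes

Departure in UTC: 14:12 − 9:00 = 05:12 on Jun 20.
Arrival in UTC: 10:25 − 3:00 = 07:25 on Jun 20.
Elapsed = 07:25 − 05:12 = 2 hours 13 minutes.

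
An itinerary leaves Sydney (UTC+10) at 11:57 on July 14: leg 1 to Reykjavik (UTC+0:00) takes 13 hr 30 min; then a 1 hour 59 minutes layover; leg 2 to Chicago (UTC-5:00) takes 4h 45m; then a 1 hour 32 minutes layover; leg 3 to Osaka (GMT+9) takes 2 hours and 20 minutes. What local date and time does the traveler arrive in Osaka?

11:03 on July 15

Convert departure to UTC: 11:57 − 10:00 = 01:57 UTC on Jul 14.
Add 13 hours 30 minutes leg 1 → 15:27 UTC.
Add 1 hour 59 minutes layover in Reykjavik → 17:26 UTC.
Add 4 hours 45 minutes leg 2 → 22:11 UTC.
Add 1 hour 32 minutes layover in Chicago → 23:43 UTC.
Add 2 hours 20 minutes leg 3 → 02:03 UTC (Jul 15).
Osaka is UTC+9:00, so local arrival = 02:03 + 9:00 = 11:03 on Jul 15.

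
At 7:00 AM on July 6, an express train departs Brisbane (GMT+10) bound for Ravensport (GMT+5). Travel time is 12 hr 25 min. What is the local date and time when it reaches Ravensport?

2:25 PM on Jul 6

Convert departure to UTC: 7:00 AM − 10:00 = 9:00 PM UTC on Jul 5.
Add 12 hours and 25 minutes travel time → 9:25 AM UTC (Jul 6).
Ravensport is UTC+5:00, so local arrival = 9:25 AM + 5:00 = 2:25 PM on Jul 6.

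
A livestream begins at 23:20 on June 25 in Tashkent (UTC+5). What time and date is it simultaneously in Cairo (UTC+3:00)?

In UTC: 23:20 − 5:00 = 18:20 on Jun 25.
Cairo is UTC+3:00: 18:20 + 3:00 = 21:20 on Jun 25.

21:20 on June 25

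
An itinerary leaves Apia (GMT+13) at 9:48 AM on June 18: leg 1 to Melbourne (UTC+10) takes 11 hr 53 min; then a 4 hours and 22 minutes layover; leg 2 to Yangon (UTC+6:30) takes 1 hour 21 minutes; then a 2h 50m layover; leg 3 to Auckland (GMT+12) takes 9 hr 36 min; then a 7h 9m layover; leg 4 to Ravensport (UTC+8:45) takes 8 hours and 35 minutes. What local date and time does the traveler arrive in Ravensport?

Convert departure to UTC: 9:48 AM − 13:00 = 8:48 PM UTC on Jun 17.
Add 11 hours 53 minutes leg 1 → 8:41 AM UTC (Jun 18).
Add 4 hours 22 minutes layover in Melbourne → 1:03 PM UTC.
Add 1 hour 21 minutes leg 2 → 2:24 PM UTC.
Add 2 hours 50 minutes layover in Yangon → 5:14 PM UTC.
Add 9 hours and 36 minutes leg 3 → 2:50 AM UTC (Jun 19).
Add 7 hours 9 minutes layover in Auckland → 9:59 AM UTC.
Add 8 hours and 35 minutes leg 4 → 6:34 PM UTC.
Ravensport is UTC+8:45, so local arrival = 6:34 PM + 8:45 = 3:19 AM on Jun 20.

3:19 AM on Jun 20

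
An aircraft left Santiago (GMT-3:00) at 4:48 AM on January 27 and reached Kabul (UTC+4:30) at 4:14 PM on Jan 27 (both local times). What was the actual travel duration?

3 hours 56 minutes

Kabul is 7:30 ahead of Santiago.
Clock-face elapsed time (ignoring zones) is 11 hours 26 minutes.
Actual elapsed = 11 hours 26 minutes − 7:30 = 3 hours 56 minutes.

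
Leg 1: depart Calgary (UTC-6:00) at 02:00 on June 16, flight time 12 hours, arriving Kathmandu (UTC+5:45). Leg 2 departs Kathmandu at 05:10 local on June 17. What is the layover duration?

Convert departure to UTC: 02:00 + 6:00 = 08:00 UTC on Jun 16.
Add 12 hours flight time → 20:00 UTC.
Kathmandu is UTC+5:45, so local arrival = 20:00 + 5:45 = 01:45 on Jun 17.
Layover = 05:10 − 01:45 = 3 hours 25 minutes.

3 hours 25 minutes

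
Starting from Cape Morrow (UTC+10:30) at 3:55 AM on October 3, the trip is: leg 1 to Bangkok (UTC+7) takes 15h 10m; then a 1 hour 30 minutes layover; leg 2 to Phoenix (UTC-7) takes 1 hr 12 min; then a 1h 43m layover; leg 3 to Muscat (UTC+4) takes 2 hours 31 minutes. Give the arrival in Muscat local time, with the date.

Convert departure to UTC: 3:55 AM − 10:30 = 5:25 PM UTC on Oct 2.
Add 15 hours and 10 minutes leg 1 → 8:35 AM UTC (Oct 3).
Add 1 hour 30 minutes layover in Bangkok → 10:05 AM UTC.
Add 1 hour and 12 minutes leg 2 → 11:17 AM UTC.
Add 1 hour 43 minutes layover in Phoenix → 1:00 PM UTC.
Add 2 hours and 31 minutes leg 3 → 3:31 PM UTC.
Muscat is UTC+4:00, so local arrival = 3:31 PM + 4:00 = 7:31 PM on Oct 3.

7:31 PM on October 3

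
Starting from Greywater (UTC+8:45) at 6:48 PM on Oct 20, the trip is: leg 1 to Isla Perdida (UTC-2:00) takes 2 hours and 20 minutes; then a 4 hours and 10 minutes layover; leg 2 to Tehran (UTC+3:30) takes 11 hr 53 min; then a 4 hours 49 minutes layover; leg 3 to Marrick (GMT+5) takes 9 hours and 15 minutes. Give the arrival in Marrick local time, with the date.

Convert departure to UTC: 6:48 PM − 8:45 = 10:03 AM UTC on Oct 20.
Add 2 hours 20 minutes leg 1 → 12:23 PM UTC.
Add 4 hours and 10 minutes layover in Isla Perdida → 4:33 PM UTC.
Add 11 hours 53 minutes leg 2 → 4:26 AM UTC (Oct 21).
Add 4 hours 49 minutes layover in Tehran → 9:15 AM UTC.
Add 9 hours and 15 minutes leg 3 → 6:30 PM UTC.
Marrick is UTC+5:00, so local arrival = 6:30 PM + 5:00 = 11:30 PM on Oct 21.

11:30 PM on October 21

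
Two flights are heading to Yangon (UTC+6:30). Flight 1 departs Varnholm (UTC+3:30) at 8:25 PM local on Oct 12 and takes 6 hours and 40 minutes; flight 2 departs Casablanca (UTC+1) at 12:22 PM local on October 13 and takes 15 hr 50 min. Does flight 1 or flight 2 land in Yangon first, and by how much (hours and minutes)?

the first, by 27 hours 37 minutes

Flight 1 in UTC: 8:25 PM − 3:30 = 4:55 PM on Oct 12.
+6 hours and 40 minutes → arrive 11:35 PM UTC on Oct 12.
Flight 2 in UTC: 12:22 PM − 1:00 = 11:22 AM on Oct 13.
+15 hours and 50 minutes → arrive 3:12 AM UTC on Oct 14.
Flight 1 lands earlier by 27 hours 37 minutes.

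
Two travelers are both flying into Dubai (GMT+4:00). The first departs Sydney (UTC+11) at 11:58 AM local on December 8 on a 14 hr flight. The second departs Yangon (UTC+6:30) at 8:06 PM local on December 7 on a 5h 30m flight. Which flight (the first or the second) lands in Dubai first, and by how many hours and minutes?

the second, by 19 hours 52 minutes

Flight 1 in UTC: 11:58 AM − 11:00 = 12:58 AM on Dec 8.
+14 hours → arrive 2:58 PM UTC on Dec 8.
Flight 2 in UTC: 8:06 PM − 6:30 = 1:36 PM on Dec 7.
+5 hours and 30 minutes → arrive 7:06 PM UTC on Dec 7.
Flight 2 lands earlier by 19 hours 52 minutes.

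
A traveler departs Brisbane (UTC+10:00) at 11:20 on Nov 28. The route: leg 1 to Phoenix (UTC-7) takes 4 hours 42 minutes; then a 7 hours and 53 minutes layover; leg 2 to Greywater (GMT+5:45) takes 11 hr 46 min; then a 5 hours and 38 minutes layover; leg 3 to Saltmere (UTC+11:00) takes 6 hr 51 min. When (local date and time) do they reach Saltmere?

Convert departure to UTC: 11:20 − 10:00 = 01:20 UTC on Nov 28.
Add 4 hours 42 minutes leg 1 → 06:02 UTC.
Add 7 hours and 53 minutes layover in Phoenix → 13:55 UTC.
Add 11 hours and 46 minutes leg 2 → 01:41 UTC (Nov 29).
Add 5 hours and 38 minutes layover in Greywater → 07:19 UTC.
Add 6 hours 51 minutes leg 3 → 14:10 UTC.
Saltmere is UTC+11:00, so local arrival = 14:10 + 11:00 = 01:10 on Nov 30.

01:10 on November 30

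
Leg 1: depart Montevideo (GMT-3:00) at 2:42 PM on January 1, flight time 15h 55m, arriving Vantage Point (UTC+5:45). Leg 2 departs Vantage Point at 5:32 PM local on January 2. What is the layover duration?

2 hours 10 minutes

Convert departure to UTC: 2:42 PM + 3:00 = 5:42 PM UTC on Jan 1.
Add 15 hours and 55 minutes flight time → 9:37 AM UTC (Jan 2).
Vantage Point is UTC+5:45, so local arrival = 9:37 AM + 5:45 = 3:22 PM on Jan 2.
Layover = 5:32 PM − 3:22 PM = 2 hours 10 minutes.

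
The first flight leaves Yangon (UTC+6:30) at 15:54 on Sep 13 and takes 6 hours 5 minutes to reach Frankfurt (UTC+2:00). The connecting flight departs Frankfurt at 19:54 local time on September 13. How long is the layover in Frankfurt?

2 hours 25 minutes

Convert departure to UTC: 15:54 − 6:30 = 09:24 UTC on Sep 13.
Add 6 hours 5 minutes flight time → 15:29 UTC.
Frankfurt is UTC+2:00, so local arrival = 15:29 + 2:00 = 17:29 on Sep 13.
Layover = 19:54 − 17:29 = 2 hours 25 minutes.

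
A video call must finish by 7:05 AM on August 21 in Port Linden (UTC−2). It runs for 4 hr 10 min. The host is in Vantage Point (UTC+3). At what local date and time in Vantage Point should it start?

7:55 AM on Aug 21

Target end time in UTC: 7:05 AM + 2:00 = 9:05 AM on Aug 21.
Subtract 4 hours 10 minutes → start 4:55 AM UTC on Aug 21.
Vantage Point is UTC+3:00: 4:55 AM + 3:00 = 7:55 AM on Aug 21.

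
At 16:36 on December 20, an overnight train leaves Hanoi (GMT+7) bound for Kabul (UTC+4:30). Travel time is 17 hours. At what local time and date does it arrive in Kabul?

Convert departure to UTC: 16:36 − 7:00 = 09:36 UTC on Dec 20.
Add 17 hours travel time → 02:36 UTC (Dec 21).
Kabul is UTC+4:30, so local arrival = 02:36 + 4:30 = 07:06 on Dec 21.

07:06 on Dec 21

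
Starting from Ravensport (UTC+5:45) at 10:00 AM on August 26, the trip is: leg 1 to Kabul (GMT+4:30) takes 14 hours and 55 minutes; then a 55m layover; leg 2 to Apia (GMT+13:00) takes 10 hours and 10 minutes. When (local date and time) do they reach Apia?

7:15 PM on August 27

Convert departure to UTC: 10:00 AM − 5:45 = 4:15 AM UTC on Aug 26.
Add 14 hours 55 minutes leg 1 → 7:10 PM UTC.
Add 55 minutes layover in Kabul → 8:05 PM UTC.
Add 10 hours 10 minutes leg 2 → 6:15 AM UTC (Aug 27).
Apia is UTC+13:00, so local arrival = 6:15 AM + 13:00 = 7:15 PM on Aug 27.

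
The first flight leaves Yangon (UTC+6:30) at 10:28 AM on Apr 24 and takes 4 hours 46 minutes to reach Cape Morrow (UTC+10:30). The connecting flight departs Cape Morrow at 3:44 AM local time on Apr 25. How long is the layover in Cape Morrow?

Convert departure to UTC: 10:28 AM − 6:30 = 3:58 AM UTC on Apr 24.
Add 4 hours 46 minutes flight time → 8:44 AM UTC.
Cape Morrow is UTC+10:30, so local arrival = 8:44 AM + 10:30 = 7:14 PM on Apr 24.
Layover = 3:44 AM − 7:14 PM (+1 day) = 8 hours 30 minutes.

8 hours 30 minutes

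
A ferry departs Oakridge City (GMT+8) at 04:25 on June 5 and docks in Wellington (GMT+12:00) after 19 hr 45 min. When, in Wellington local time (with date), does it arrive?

04:10 on June 6

Convert departure to UTC: 04:25 − 8:00 = 20:25 UTC on Jun 4.
Add 19 hours and 45 minutes travel time → 16:10 UTC (Jun 5).
Wellington is UTC+12:00, so local arrival = 16:10 + 12:00 = 04:10 on Jun 6.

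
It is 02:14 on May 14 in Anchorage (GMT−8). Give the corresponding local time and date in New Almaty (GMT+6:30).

In UTC: 02:14 + 8:00 = 10:14 on May 14.
New Almaty is UTC+6:30: 10:14 + 6:30 = 16:44 on May 14.

16:44 on May 14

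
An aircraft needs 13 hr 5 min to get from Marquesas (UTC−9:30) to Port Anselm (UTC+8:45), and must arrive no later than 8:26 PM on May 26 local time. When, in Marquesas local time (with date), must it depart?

1:06 PM on May 25

Target arrival in UTC: 8:26 PM − 8:45 = 11:41 AM on May 26.
Subtract 13 hours 5 minutes → departure 10:36 PM UTC on May 25.
Marquesas is UTC−9:30: 10:36 PM − 9:30 = 1:06 PM on May 25.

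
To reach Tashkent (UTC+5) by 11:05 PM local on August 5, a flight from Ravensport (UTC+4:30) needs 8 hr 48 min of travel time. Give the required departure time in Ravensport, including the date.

Target arrival in UTC: 11:05 PM − 5:00 = 6:05 PM on Aug 5.
Subtract 8 hours 48 minutes → departure 9:17 AM UTC on Aug 5.
Ravensport is UTC+4:30: 9:17 AM + 4:30 = 1:47 PM on Aug 5.

1:47 PM on August 5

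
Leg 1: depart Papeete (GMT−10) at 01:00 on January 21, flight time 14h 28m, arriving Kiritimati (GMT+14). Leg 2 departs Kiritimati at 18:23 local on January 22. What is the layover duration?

Convert departure to UTC: 01:00 + 10:00 = 11:00 UTC on Jan 21.
Add 14 hours and 28 minutes flight time → 01:28 UTC (Jan 22).
Kiritimati is UTC+14:00, so local arrival = 01:28 + 14:00 = 15:28 on Jan 22.
Layover = 18:23 − 15:28 = 2 hours 55 minutes.

2 hours 55 minutes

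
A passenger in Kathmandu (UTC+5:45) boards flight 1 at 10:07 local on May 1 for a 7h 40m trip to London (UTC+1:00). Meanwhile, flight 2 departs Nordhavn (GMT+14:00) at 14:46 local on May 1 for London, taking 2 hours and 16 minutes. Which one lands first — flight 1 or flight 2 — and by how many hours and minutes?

the second, by 9 hours

Flight 1 in UTC: 10:07 − 5:45 = 04:22 on May 1.
+7 hours and 40 minutes → arrive 12:02 UTC on May 1.
Flight 2 in UTC: 14:46 − 14:00 = 00:46 on May 1.
+2 hours 16 minutes → arrive 03:02 UTC on May 1.
Flight 2 lands earlier by 9 hours.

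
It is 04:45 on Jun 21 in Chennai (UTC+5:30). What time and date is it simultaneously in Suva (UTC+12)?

In UTC: 04:45 − 5:30 = 23:15 on Jun 20.
Suva is UTC+12:00: 23:15 + 12:00 = 11:15 on Jun 21.

11:15 on Jun 21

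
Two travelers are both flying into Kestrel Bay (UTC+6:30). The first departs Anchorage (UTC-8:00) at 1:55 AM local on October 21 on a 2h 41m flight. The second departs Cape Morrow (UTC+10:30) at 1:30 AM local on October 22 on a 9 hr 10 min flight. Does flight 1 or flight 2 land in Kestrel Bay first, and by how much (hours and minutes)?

Flight 1 in UTC: 1:55 AM + 8:00 = 9:55 AM on Oct 21.
+2 hours 41 minutes → arrive 12:36 PM UTC on Oct 21.
Flight 2 in UTC: 1:30 AM − 10:30 = 3:00 PM on Oct 21.
+9 hours 10 minutes → arrive 12:10 AM UTC on Oct 22.
Flight 1 lands earlier by 11 hours 34 minutes.

the first, by 11 hours 34 minutes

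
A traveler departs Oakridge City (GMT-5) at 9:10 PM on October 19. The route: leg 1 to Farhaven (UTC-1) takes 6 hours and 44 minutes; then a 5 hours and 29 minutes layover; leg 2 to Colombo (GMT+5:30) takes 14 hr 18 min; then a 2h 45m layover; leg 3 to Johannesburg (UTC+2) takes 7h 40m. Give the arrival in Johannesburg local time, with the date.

5:06 PM on October 21

Convert departure to UTC: 9:10 PM + 5:00 = 2:10 AM UTC on Oct 20.
Add 6 hours 44 minutes leg 1 → 8:54 AM UTC.
Add 5 hours 29 minutes layover in Farhaven → 2:23 PM UTC.
Add 14 hours and 18 minutes leg 2 → 4:41 AM UTC (Oct 21).
Add 2 hours and 45 minutes layover in Colombo → 7:26 AM UTC.
Add 7 hours and 40 minutes leg 3 → 3:06 PM UTC.
Johannesburg is UTC+2:00, so local arrival = 3:06 PM + 2:00 = 5:06 PM on Oct 21.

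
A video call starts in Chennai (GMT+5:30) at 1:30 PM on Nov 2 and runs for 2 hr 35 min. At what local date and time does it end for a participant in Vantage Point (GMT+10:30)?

Vantage Point is 5:00 ahead of Chennai.
After 2 hours and 35 minutes it is 4:05 PM in Chennai.
Shift by the zone difference: 4:05 PM + 5:00 = 9:05 PM on Nov 2 in Vantage Point.

9:05 PM on Nov 2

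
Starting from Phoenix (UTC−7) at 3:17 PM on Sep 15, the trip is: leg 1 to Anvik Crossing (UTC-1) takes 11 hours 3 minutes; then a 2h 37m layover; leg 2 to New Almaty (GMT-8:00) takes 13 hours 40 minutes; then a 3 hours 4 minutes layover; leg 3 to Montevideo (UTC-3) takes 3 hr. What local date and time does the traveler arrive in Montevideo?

4:41 AM on September 17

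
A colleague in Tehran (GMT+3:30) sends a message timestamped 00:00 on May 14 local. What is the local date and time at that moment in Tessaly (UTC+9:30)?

06:00 on May 14

Tessaly is 6:00 ahead of Tehran.
Shift by the zone difference: 00:00 + 6:00 = 06:00 on May 14 in Tessaly.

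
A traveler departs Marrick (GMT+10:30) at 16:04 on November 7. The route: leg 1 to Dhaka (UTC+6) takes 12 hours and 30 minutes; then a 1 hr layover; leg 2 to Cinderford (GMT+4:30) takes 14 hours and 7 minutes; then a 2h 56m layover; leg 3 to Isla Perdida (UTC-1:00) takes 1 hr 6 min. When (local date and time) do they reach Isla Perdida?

12:13 on November 8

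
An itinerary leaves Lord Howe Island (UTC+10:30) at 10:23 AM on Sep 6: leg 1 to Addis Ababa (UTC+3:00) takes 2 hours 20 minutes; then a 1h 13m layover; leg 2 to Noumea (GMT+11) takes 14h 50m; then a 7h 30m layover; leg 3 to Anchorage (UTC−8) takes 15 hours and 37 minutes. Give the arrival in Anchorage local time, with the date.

Convert departure to UTC: 10:23 AM − 10:30 = 11:53 PM UTC on Sep 5.
Add 2 hours 20 minutes leg 1 → 2:13 AM UTC (Sep 6).
Add 1 hour 13 minutes layover in Addis Ababa → 3:26 AM UTC.
Add 14 hours and 50 minutes leg 2 → 6:16 PM UTC.
Add 7 hours and 30 minutes layover in Noumea → 1:46 AM UTC (Sep 7).
Add 15 hours and 37 minutes leg 3 → 5:23 PM UTC.
Anchorage is UTC−8:00, so local arrival = 5:23 PM − 8:00 = 9:23 AM on Sep 7.

9:23 AM on September 7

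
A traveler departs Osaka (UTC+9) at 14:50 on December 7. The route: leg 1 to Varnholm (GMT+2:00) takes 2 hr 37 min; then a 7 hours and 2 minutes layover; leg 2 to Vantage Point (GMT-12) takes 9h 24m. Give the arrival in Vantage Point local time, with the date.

12:53 on December 7

Convert departure to UTC: 14:50 − 9:00 = 05:50 UTC on Dec 7.
Add 2 hours 37 minutes leg 1 → 08:27 UTC.
Add 7 hours and 2 minutes layover in Varnholm → 15:29 UTC.
Add 9 hours and 24 minutes leg 2 → 00:53 UTC (Dec 8).
Vantage Point is UTC−12:00, so local arrival = 00:53 − 12:00 = 12:53 on Dec 7.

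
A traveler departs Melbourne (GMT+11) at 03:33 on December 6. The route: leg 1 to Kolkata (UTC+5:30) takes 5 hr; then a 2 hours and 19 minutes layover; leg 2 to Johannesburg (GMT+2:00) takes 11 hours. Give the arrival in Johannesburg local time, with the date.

Convert departure to UTC: 03:33 − 11:00 = 16:33 UTC on Dec 5.
Add 5 hours leg 1 → 21:33 UTC.
Add 2 hours and 19 minutes layover in Kolkata → 23:52 UTC.
Add 11 hours leg 2 → 10:52 UTC (Dec 6).
Johannesburg is UTC+2:00, so local arrival = 10:52 + 2:00 = 12:52 on Dec 6.

12:52 on Dec 6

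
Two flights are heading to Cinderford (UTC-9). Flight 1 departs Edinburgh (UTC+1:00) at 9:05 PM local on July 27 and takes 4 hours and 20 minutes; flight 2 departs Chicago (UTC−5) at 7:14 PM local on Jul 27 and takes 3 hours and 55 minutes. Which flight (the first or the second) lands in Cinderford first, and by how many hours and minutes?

Flight 1 in UTC: 9:05 PM − 1:00 = 8:05 PM on Jul 27.
+4 hours 20 minutes → arrive 12:25 AM UTC on Jul 28.
Flight 2 in UTC: 7:14 PM + 5:00 = 12:14 AM on Jul 28.
+3 hours 55 minutes → arrive 4:09 AM UTC on Jul 28.
Flight 1 lands earlier by 3 hours 44 minutes.

the first, by 3 hours 44 minutes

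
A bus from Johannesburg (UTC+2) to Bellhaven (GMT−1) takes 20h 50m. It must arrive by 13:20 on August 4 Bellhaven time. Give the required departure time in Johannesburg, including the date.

19:30 on Aug 3

Target arrival in UTC: 13:20 + 1:00 = 14:20 on Aug 4.
Subtract 20 hours and 50 minutes → departure 17:30 UTC on Aug 3.
Johannesburg is UTC+2:00: 17:30 + 2:00 = 19:30 on Aug 3.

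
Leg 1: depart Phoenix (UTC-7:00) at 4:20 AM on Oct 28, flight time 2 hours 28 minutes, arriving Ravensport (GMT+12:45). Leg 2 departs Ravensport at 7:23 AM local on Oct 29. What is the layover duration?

Convert departure to UTC: 4:20 AM + 7:00 = 11:20 AM UTC on Oct 28.
Add 2 hours and 28 minutes flight time → 1:48 PM UTC.
Ravensport is UTC+12:45, so local arrival = 1:48 PM + 12:45 = 2:33 AM on Oct 29.
Layover = 7:23 AM − 2:33 AM = 4 hours 50 minutes.

4 hours 50 minutes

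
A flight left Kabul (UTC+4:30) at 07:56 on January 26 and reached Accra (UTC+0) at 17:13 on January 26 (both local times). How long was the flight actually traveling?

13 hours 47 minutes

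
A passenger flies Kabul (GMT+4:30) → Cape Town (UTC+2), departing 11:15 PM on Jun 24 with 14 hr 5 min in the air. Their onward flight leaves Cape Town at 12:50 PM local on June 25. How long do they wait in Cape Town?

Convert departure to UTC: 11:15 PM − 4:30 = 6:45 PM UTC on Jun 24.
Add 14 hours 5 minutes flight time → 8:50 AM UTC (Jun 25).
Cape Town is UTC+2:00, so local arrival = 8:50 AM + 2:00 = 10:50 AM on Jun 25.
Layover = 12:50 PM − 10:50 AM = 2 hours.

2 hours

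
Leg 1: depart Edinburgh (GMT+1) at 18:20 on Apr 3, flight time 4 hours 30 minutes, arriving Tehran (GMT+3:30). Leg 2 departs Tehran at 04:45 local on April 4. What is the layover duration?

Convert departure to UTC: 18:20 − 1:00 = 17:20 UTC on Apr 3.
Add 4 hours and 30 minutes flight time → 21:50 UTC.
Tehran is UTC+3:30, so local arrival = 21:50 + 3:30 = 01:20 on Apr 4.
Layover = 04:45 − 01:20 = 3 hours 25 minutes.

3 hours 25 minutes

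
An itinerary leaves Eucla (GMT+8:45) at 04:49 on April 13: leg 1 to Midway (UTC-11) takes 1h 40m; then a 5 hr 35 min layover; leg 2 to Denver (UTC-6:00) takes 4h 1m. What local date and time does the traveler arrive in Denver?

Convert departure to UTC: 04:49 − 8:45 = 20:04 UTC on Apr 12.
Add 1 hour 40 minutes leg 1 → 21:44 UTC.
Add 5 hours and 35 minutes layover in Midway → 03:19 UTC (Apr 13).
Add 4 hours and 1 minute leg 2 → 07:20 UTC.
Denver is UTC−6:00, so local arrival = 07:20 − 6:00 = 01:20 on Apr 13.

01:20 on Apr 13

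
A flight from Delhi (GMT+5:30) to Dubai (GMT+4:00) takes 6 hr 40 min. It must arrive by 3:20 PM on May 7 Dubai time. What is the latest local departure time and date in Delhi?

10:10 AM on May 7

Target arrival in UTC: 3:20 PM − 4:00 = 11:20 AM on May 7.
Subtract 6 hours 40 minutes → departure 4:40 AM UTC on May 7.
Delhi is UTC+5:30: 4:40 AM + 5:30 = 10:10 AM on May 7.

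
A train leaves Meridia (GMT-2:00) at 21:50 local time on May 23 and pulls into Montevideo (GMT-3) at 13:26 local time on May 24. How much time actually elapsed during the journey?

16 hours 36 minutes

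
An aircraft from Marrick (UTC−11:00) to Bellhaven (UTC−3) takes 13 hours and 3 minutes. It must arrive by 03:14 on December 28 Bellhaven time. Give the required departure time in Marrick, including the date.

06:11 on Dec 27

Target arrival in UTC: 03:14 + 3:00 = 06:14 on Dec 28.
Subtract 13 hours 3 minutes → departure 17:11 UTC on Dec 27.
Marrick is UTC−11:00: 17:11 − 11:00 = 06:11 on Dec 27.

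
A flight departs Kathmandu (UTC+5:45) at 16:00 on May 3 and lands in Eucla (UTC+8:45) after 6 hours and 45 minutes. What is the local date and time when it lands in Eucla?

01:45 on May 4

Convert departure to UTC: 16:00 − 5:45 = 10:15 UTC on May 3.
Add 6 hours 45 minutes travel time → 17:00 UTC.
Eucla is UTC+8:45, so local arrival = 17:00 + 8:45 = 01:45 on May 4.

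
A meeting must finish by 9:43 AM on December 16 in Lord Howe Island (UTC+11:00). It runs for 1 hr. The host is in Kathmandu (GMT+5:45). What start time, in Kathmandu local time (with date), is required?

3:28 AM on December 16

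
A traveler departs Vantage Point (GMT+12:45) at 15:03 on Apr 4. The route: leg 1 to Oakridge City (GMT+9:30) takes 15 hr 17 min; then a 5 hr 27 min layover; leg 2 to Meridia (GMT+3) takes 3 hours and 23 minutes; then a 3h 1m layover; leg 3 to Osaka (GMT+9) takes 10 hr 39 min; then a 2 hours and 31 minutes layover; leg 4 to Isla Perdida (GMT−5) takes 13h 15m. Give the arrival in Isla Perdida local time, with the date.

02:51 on Apr 6

Convert departure to UTC: 15:03 − 12:45 = 02:18 UTC on Apr 4.
Add 15 hours and 17 minutes leg 1 → 17:35 UTC.
Add 5 hours 27 minutes layover in Oakridge City → 23:02 UTC.
Add 3 hours 23 minutes leg 2 → 02:25 UTC (Apr 5).
Add 3 hours and 1 minute layover in Meridia → 05:26 UTC.
Add 10 hours 39 minutes leg 3 → 16:05 UTC.
Add 2 hours and 31 minutes layover in Osaka → 18:36 UTC.
Add 13 hours 15 minutes leg 4 → 07:51 UTC (Apr 6).
Isla Perdida is UTC−5:00, so local arrival = 07:51 − 5:00 = 02:51 on Apr 6.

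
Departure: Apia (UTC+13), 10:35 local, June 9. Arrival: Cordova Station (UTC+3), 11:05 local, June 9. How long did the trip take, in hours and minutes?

Departure in UTC: 10:35 − 13:00 = 21:35 on Jun 8.
Arrival in UTC: 11:05 − 3:00 = 08:05 on Jun 9.
Elapsed = 08:05 − 21:35 (+1 day) = 10 hours 30 minutes.

10 hours 30 minutes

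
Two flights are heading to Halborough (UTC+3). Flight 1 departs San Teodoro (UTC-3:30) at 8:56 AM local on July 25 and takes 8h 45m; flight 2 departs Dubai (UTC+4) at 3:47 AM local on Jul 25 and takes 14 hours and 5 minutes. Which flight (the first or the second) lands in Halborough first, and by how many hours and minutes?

the second, by 7 hours 19 minutes

Flight 1 in UTC: 8:56 AM + 3:30 = 12:26 PM on Jul 25.
+8 hours and 45 minutes → arrive 9:11 PM UTC on Jul 25.
Flight 2 in UTC: 3:47 AM − 4:00 = 11:47 PM on Jul 24.
+14 hours 5 minutes → arrive 1:52 PM UTC on Jul 25.
Flight 2 lands earlier by 7 hours 19 minutes.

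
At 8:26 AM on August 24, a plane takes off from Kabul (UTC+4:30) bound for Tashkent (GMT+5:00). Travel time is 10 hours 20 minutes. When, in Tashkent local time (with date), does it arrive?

Tashkent is 0:30 ahead of Kabul.
After 10 hours and 20 minutes it is 6:46 PM in Kabul.
Shift by the zone difference: 6:46 PM + 0:30 = 7:16 PM on Aug 24 in Tashkent.

7:16 PM on August 24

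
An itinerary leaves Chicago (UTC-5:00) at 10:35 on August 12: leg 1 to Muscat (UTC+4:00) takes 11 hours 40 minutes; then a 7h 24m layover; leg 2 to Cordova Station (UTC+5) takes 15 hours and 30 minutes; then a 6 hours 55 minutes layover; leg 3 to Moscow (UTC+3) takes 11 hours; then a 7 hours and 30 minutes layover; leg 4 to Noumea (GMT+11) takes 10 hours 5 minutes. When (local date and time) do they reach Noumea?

00:39 on August 16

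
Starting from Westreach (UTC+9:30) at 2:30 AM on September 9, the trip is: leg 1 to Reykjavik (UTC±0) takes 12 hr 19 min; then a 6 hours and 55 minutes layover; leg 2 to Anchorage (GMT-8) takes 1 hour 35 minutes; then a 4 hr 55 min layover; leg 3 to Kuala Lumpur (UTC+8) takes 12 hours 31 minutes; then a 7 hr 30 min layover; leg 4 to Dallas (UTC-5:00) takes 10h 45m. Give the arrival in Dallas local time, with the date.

Convert departure to UTC: 2:30 AM − 9:30 = 5:00 PM UTC on Sep 8.
Add 12 hours and 19 minutes leg 1 → 5:19 AM UTC (Sep 9).
Add 6 hours and 55 minutes layover in Reykjavik → 12:14 PM UTC.
Add 1 hour and 35 minutes leg 2 → 1:49 PM UTC.
Add 4 hours 55 minutes layover in Anchorage → 6:44 PM UTC.
Add 12 hours and 31 minutes leg 3 → 7:15 AM UTC (Sep 10).
Add 7 hours and 30 minutes layover in Kuala Lumpur → 2:45 PM UTC.
Add 10 hours and 45 minutes leg 4 → 1:30 AM UTC (Sep 11).
Dallas is UTC−5:00, so local arrival = 1:30 AM − 5:00 = 8:30 PM on Sep 10.

8:30 PM on September 10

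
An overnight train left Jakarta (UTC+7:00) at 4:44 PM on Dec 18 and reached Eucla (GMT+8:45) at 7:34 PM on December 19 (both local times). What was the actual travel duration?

25 hours 5 minutes

Departure in UTC: 4:44 PM − 7:00 = 9:44 AM on Dec 18.
Arrival in UTC: 7:34 PM − 8:45 = 10:49 AM on Dec 19.
Elapsed = 10:49 AM − 9:44 AM (+1 day) = 25 hours 5 minutes.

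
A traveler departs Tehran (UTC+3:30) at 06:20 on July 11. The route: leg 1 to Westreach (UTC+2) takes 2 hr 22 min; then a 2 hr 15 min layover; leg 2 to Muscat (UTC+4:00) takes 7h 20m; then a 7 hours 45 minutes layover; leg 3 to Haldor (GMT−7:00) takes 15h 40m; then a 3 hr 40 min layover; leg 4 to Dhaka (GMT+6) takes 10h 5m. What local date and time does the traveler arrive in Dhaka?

Convert departure to UTC: 06:20 − 3:30 = 02:50 UTC on Jul 11.
Add 2 hours and 22 minutes leg 1 → 05:12 UTC.
Add 2 hours and 15 minutes layover in Westreach → 07:27 UTC.
Add 7 hours and 20 minutes leg 2 → 14:47 UTC.
Add 7 hours and 45 minutes layover in Muscat → 22:32 UTC.
Add 15 hours and 40 minutes leg 3 → 14:12 UTC (Jul 12).
Add 3 hours 40 minutes layover in Haldor → 17:52 UTC.
Add 10 hours 5 minutes leg 4 → 03:57 UTC (Jul 13).
Dhaka is UTC+6:00, so local arrival = 03:57 + 6:00 = 09:57 on Jul 13.

09:57 on July 13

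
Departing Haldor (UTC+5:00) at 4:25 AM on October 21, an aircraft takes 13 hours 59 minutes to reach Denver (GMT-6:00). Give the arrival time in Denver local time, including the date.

7:24 AM on Oct 21

Convert departure to UTC: 4:25 AM − 5:00 = 11:25 PM UTC on Oct 20.
Add 13 hours 59 minutes travel time → 1:24 PM UTC (Oct 21).
Denver is UTC−6:00, so local arrival = 1:24 PM − 6:00 = 7:24 AM on Oct 21.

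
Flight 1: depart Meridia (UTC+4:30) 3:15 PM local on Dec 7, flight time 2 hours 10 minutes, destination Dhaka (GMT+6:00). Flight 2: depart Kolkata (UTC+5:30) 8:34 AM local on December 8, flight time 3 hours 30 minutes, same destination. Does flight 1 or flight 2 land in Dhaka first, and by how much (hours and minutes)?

the first, by 17 hours 39 minutes

Flight 1 in UTC: 3:15 PM − 4:30 = 10:45 AM on Dec 7.
+2 hours and 10 minutes → arrive 12:55 PM UTC on Dec 7.
Flight 2 in UTC: 8:34 AM − 5:30 = 3:04 AM on Dec 8.
+3 hours 30 minutes → arrive 6:34 AM UTC on Dec 8.
Flight 1 lands earlier by 17 hours 39 minutes.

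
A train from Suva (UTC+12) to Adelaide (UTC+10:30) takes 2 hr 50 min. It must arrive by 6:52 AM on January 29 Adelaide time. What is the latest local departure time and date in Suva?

Target arrival in UTC: 6:52 AM − 10:30 = 8:22 PM on Jan 28.
Subtract 2 hours and 50 minutes → departure 5:32 PM UTC on Jan 28.
Suva is UTC+12:00: 5:32 PM + 12:00 = 5:32 AM on Jan 29.

5:32 AM on January 29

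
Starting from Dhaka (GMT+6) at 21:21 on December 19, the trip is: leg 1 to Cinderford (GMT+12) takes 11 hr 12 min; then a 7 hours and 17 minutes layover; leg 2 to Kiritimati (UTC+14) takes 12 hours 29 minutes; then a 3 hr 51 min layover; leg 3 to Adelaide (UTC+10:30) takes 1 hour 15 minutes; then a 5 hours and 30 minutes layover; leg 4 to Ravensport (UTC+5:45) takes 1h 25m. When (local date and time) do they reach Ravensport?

Convert departure to UTC: 21:21 − 6:00 = 15:21 UTC on Dec 19.
Add 11 hours 12 minutes leg 1 → 02:33 UTC (Dec 20).
Add 7 hours 17 minutes layover in Cinderford → 09:50 UTC.
Add 12 hours 29 minutes leg 2 → 22:19 UTC.
Add 3 hours 51 minutes layover in Kiritimati → 02:10 UTC (Dec 21).
Add 1 hour and 15 minutes leg 3 → 03:25 UTC.
Add 5 hours 30 minutes layover in Adelaide → 08:55 UTC.
Add 1 hour and 25 minutes leg 4 → 10:20 UTC.
Ravensport is UTC+5:45, so local arrival = 10:20 + 5:45 = 16:05 on Dec 21.

16:05 on December 21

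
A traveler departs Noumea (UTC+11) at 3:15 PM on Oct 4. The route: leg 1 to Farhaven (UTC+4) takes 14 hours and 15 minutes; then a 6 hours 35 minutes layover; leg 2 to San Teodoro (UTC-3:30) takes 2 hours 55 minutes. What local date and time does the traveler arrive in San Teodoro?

Convert departure to UTC: 3:15 PM − 11:00 = 4:15 AM UTC on Oct 4.
Add 14 hours 15 minutes leg 1 → 6:30 PM UTC.
Add 6 hours 35 minutes layover in Farhaven → 1:05 AM UTC (Oct 5).
Add 2 hours 55 minutes leg 2 → 4:00 AM UTC.
San Teodoro is UTC−3:30, so local arrival = 4:00 AM − 3:30 = 12:30 AM on Oct 5.

12:30 AM on October 5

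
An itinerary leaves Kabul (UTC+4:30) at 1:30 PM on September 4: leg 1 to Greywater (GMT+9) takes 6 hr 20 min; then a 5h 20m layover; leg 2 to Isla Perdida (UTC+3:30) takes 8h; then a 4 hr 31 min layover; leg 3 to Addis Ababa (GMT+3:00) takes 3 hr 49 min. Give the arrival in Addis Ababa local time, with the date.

4:00 PM on September 5

Convert departure to UTC: 1:30 PM − 4:30 = 9:00 AM UTC on Sep 4.
Add 6 hours 20 minutes leg 1 → 3:20 PM UTC.
Add 5 hours 20 minutes layover in Greywater → 8:40 PM UTC.
Add 8 hours leg 2 → 4:40 AM UTC (Sep 5).
Add 4 hours and 31 minutes layover in Isla Perdida → 9:11 AM UTC.
Add 3 hours 49 minutes leg 3 → 1:00 PM UTC.
Addis Ababa is UTC+3:00, so local arrival = 1:00 PM + 3:00 = 4:00 PM on Sep 5.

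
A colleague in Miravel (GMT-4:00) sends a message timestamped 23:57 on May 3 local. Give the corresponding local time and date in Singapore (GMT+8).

11:57 on May 4

Singapore is 12:00 ahead of Miravel.
Shift by the zone difference: 23:57 + 12:00 = 11:57 on May 4 in Singapore.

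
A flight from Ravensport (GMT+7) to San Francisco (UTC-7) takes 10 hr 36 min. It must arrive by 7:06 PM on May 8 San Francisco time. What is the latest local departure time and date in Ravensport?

10:30 PM on May 8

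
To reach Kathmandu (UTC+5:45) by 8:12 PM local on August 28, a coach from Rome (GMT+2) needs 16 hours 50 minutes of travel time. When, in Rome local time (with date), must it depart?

Target arrival in UTC: 8:12 PM − 5:45 = 2:27 PM on Aug 28.
Subtract 16 hours 50 minutes → departure 9:37 PM UTC on Aug 27.
Rome is UTC+2:00: 9:37 PM + 2:00 = 11:37 PM on Aug 27.

11:37 PM on August 27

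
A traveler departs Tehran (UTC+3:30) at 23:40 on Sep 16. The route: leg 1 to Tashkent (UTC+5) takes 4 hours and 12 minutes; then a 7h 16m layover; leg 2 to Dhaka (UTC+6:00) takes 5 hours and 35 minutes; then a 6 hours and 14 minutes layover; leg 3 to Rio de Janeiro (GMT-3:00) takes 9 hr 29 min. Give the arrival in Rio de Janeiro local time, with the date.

Convert departure to UTC: 23:40 − 3:30 = 20:10 UTC on Sep 16.
Add 4 hours 12 minutes leg 1 → 00:22 UTC (Sep 17).
Add 7 hours and 16 minutes layover in Tashkent → 07:38 UTC.
Add 5 hours 35 minutes leg 2 → 13:13 UTC.
Add 6 hours 14 minutes layover in Dhaka → 19:27 UTC.
Add 9 hours 29 minutes leg 3 → 04:56 UTC (Sep 18).
Rio de Janeiro is UTC−3:00, so local arrival = 04:56 − 3:00 = 01:56 on Sep 18.

01:56 on September 18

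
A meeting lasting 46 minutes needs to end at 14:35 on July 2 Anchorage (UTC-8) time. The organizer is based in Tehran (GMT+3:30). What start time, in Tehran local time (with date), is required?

01:19 on July 3

Target end time in UTC: 14:35 + 8:00 = 22:35 on Jul 2.
Subtract 46 minutes → start 21:49 UTC on Jul 2.
Tehran is UTC+3:30: 21:49 + 3:30 = 01:19 on Jul 3.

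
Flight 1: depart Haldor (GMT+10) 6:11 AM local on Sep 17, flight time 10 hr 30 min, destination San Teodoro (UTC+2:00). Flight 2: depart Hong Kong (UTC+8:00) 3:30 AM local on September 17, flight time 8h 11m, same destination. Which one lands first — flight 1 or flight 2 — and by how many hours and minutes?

the second, by 3 hours

Flight 1 in UTC: 6:11 AM − 10:00 = 8:11 PM on Sep 16.
+10 hours and 30 minutes → arrive 6:41 AM UTC on Sep 17.
Flight 2 in UTC: 3:30 AM − 8:00 = 7:30 PM on Sep 16.
+8 hours 11 minutes → arrive 3:41 AM UTC on Sep 17.
Flight 2 lands earlier by 3 hours.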